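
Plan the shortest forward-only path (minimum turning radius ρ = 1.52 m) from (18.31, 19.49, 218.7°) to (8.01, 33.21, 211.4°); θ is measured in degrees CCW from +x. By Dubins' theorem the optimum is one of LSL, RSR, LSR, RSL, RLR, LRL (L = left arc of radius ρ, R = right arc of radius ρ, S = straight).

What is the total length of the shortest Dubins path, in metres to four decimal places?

Let ψ = atan2(Δy, Δx) = atan2(13.72, -10.30) = 126.8966° be the start→goal bearing.
Normalize: d = |goal − start| / ρ = 17.156002/1.52 = 11.286843, α = (θ_start − ψ) mod 360° = 91.8034° = 1.602271 rad, β = (θ_goal − ψ) mod 360° = 84.5034° = 1.474862 rad.
Common terms: sin α = 0.999505, cos α = -0.031470, sin β = 0.995402, cos β = 0.095787, cos(α−β) = 0.991894, d² = 127.392832. Work in radians in the unit-radius frame; every candidate has L = ρ·(t + p + q).
LSL: p² = 2 + d² − 2cos(α−β) + 2d(sin α − sin β) = 127.501660; p = √p² = 11.291663; φ = atan2(cos β − cos α, d + sin α − sin β) = 0.011270 rad; t = (φ − α) mod 2π = 4.692184 rad, q = (β − φ) mod 2π = 1.463592 rad → L = 1.52·(4.692184 + 11.291663 + 1.463592) = 1.52·17.447440 = 26.520108 m
RSR: p² = 2 + d² − 2cos(α−β) + 2d(sin β − sin α) = 127.316427; p = √p² = 11.283458; φ = atan2(cos α − cos β, d − sin α + sin β) = -0.011278 rad; t = (α − φ) mod 2π = 1.613550 rad, q = (φ − β) mod 2π = 4.797045 rad → L = 1.52·(1.613550 + 11.283458 + 4.797045) = 1.52·17.694052 = 26.894960 m
LSR: p² = d² − 2 + 2cos(α−β) + 2d(sin α + sin β) = 172.409017; p = √p² = 13.130461; φ = atan2(−cos α − cos β, d + sin α + sin β) − atan2(−2, p) = 0.146313 rad; t = (φ − α) mod 2π = 4.827227 rad, q = (φ − β) mod 2π = 4.954636 rad → L = 1.52·(4.827227 + 13.130461 + 4.954636) = 1.52·22.912325 = 34.826734 m
RSL: p² = d² − 2 + 2cos(α−β) − 2d(sin α + sin β) = 82.344226; p = √p² = 9.074372; φ = atan2(cos α + cos β, d − sin α − sin β) − atan2(2, p) = -0.210011 rad; t = (α − φ) mod 2π = 1.812282 rad, q = (β − φ) mod 2π = 1.684873 rad → L = 1.52·(1.812282 + 9.074372 + 1.684873) = 1.52·12.571527 = 19.108722 m
RLR: c = (6 − d² + 2cos(α−β) + 2d(sin α − sin β))/8 = -14.914553, |c| > 1 → infeasible
LRL: c = (6 − d² + 2cos(α−β) − 2d(sin α − sin β))/8 = -14.937707, |c| > 1 → infeasible
Shortest: RSL with L = 19.108722 m ≈ 19.1087 m

19.1087 m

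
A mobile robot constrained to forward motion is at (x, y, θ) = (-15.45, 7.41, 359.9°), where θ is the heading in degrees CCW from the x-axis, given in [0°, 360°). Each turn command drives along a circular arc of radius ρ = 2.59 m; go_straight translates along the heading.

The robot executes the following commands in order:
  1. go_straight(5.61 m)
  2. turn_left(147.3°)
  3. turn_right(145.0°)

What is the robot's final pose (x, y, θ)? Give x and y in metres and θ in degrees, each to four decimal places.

set_pose: (x, y, θ) = (-15.4500, 7.4100, 359.9000°), ρ = 2.59
go_straight(5.61): x += 5.61·cos θ, y += 5.61·sin θ → (-9.8400, 7.4002, 359.9000°)
turn_left(147.3°): centre at ρ to the left, rotate +147.3° → (-8.4325, 12.1673, 507.2000° ≡ 147.2000°)
turn_right(145.0°): centre at ρ to the right, rotate −145.0° → (-7.1289, 16.9324, 2.2000°)

(-7.1289, 16.9324, 2.2000°)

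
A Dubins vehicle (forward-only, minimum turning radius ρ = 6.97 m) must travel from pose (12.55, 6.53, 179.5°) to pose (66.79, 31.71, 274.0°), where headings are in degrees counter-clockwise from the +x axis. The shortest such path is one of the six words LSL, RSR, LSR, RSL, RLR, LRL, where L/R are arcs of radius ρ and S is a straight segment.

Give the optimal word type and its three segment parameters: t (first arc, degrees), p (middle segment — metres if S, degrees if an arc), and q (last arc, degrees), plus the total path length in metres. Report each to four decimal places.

Let ψ = atan2(Δy, Δx) = atan2(25.18, 54.24) = 24.9023° be the start→goal bearing.
Normalize: d = |goal − start| / ρ = 59.799749/6.97 = 8.579591, α = (θ_start − ψ) mod 360° = 154.5977° = 2.698239 rad, β = (θ_goal − ψ) mod 360° = 249.0977° = 4.347575 rad.
Common terms: sin α = 0.428971, cos α = -0.903318, sin β = -0.934190, cos β = -0.356775, cos(α−β) = -0.078459, d² = 73.609381. Work in radians in the unit-radius frame; every candidate has L = ρ·(t + p + q).
LSL: p² = 2 + d² − 2cos(α−β) + 2d(sin α − sin β) = 99.157034; p = √p² = 9.957763; φ = atan2(cos β − cos α, d + sin α − sin β) = 0.054914 rad; t = (φ − α) mod 2π = 3.639860 rad, q = (β − φ) mod 2π = 4.292662 rad → L = 6.97·(3.639860 + 9.957763 + 4.292662) = 6.97·17.890284 = 124.695279 m
RSR: p² = 2 + d² − 2cos(α−β) + 2d(sin β − sin α) = 52.375565; p = √p² = 7.237096; φ = atan2(cos α − cos β, d − sin α + sin β) = -0.075592 rad; t = (α − φ) mod 2π = 2.773831 rad, q = (φ − β) mod 2π = 1.860018 rad → L = 6.97·(2.773831 + 7.237096 + 1.860018) = 6.97·11.870946 = 82.740491 m
LSR: p² = d² − 2 + 2cos(α−β) + 2d(sin α + sin β) = 62.783317; p = √p² = 7.923592; φ = atan2(−cos α − cos β, d + sin α + sin β) − atan2(−2, p) = 0.402058 rad; t = (φ − α) mod 2π = 3.987005 rad, q = (φ − β) mod 2π = 2.337668 rad → L = 6.97·(3.987005 + 7.923592 + 2.337668) = 6.97·14.248266 = 99.310411 m
RSL: p² = d² − 2 + 2cos(α−β) − 2d(sin α + sin β) = 80.121609; p = √p² = 8.951067; φ = atan2(cos α + cos β, d − sin α − sin β) − atan2(2, p) = -0.357650 rad; t = (α − φ) mod 2π = 3.055889 rad, q = (β − φ) mod 2π = 4.705226 rad → L = 6.97·(3.055889 + 8.951067 + 4.705226) = 6.97·16.712182 = 116.483912 m
RLR: c = (6 − d² + 2cos(α−β) + 2d(sin α − sin β))/8 = -5.546946, |c| > 1 → infeasible
LRL: c = (6 − d² + 2cos(α−β) − 2d(sin α − sin β))/8 = -11.394629, |c| > 1 → infeasible
Shortest: RSR with L = 82.740491 m ≈ 82.7405 m
Convert RSR to answer units (arcs ×180/π): t = 2.773831·180/π = 158.9288°, p = ρ·p = 6.97·7.237096 = 50.4426 m, q = 1.860018·180/π = 106.5712°, L = 82.7405 m.

RSR: t = 158.9288°, p = 50.4426 m, q = 106.5712°, L = 82.7405 m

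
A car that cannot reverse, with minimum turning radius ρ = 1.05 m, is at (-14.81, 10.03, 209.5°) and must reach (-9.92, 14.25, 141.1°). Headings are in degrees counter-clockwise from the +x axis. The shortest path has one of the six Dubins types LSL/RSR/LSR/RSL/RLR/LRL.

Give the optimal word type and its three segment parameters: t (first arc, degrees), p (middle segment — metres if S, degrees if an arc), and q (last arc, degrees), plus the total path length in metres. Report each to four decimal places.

Let ψ = atan2(Δy, Δx) = atan2(4.22, 4.89) = 40.7937° be the start→goal bearing.
Normalize: d = |goal − start| / ρ = 6.459141/1.05 = 6.151563, α = (θ_start − ψ) mod 360° = 168.7063° = 2.944480 rad, β = (θ_goal − ψ) mod 360° = 100.3063° = 1.750675 rad.
Common terms: sin α = 0.195839, cos α = -0.980636, sin β = 0.983865, cos β = -0.178910, cos(α−β) = 0.368125, d² = 37.841723. Work in radians in the unit-radius frame; every candidate has L = ρ·(t + p + q).
LSL: p² = 2 + d² − 2cos(α−β) + 2d(sin α − sin β) = 29.410283; p = √p² = 5.423125; φ = atan2(cos β − cos α, d + sin α − sin β) = 0.148379 rad; t = (φ − α) mod 2π = 3.487084 rad, q = (β − φ) mod 2π = 1.602296 rad → L = 1.05·(3.487084 + 5.423125 + 1.602296) = 1.05·10.512505 = 11.038130 m
RSR: p² = 2 + d² − 2cos(α−β) + 2d(sin β − sin α) = 48.800666; p = √p² = 6.985747; φ = atan2(cos α − cos β, d − sin α + sin β) = -0.115019 rad; t = (α − φ) mod 2π = 3.059499 rad, q = (φ − β) mod 2π = 4.417491 rad → L = 1.05·(3.059499 + 6.985747 + 4.417491) = 1.05·14.462738 = 15.185875 m
LSR: p² = d² − 2 + 2cos(α−β) + 2d(sin α + sin β) = 51.092021; p = √p² = 7.147868; φ = atan2(−cos α − cos β, d + sin α + sin β) − atan2(−2, p) = 0.429692 rad; t = (φ − α) mod 2π = 3.768397 rad, q = (φ − β) mod 2π = 4.962202 rad → L = 1.05·(3.768397 + 7.147868 + 4.962202) = 1.05·15.878468 = 16.672391 m
RSL: p² = d² − 2 + 2cos(α−β) − 2d(sin α + sin β) = 22.063924; p = √p² = 4.697225; φ = atan2(cos α + cos β, d − sin α − sin β) − atan2(2, p) = -0.631660 rad; t = (α − φ) mod 2π = 3.576140 rad, q = (β − φ) mod 2π = 2.382335 rad → L = 1.05·(3.576140 + 4.697225 + 2.382335) = 1.05·10.655700 = 11.188485 m
RLR: c = (6 − d² + 2cos(α−β) + 2d(sin α − sin β))/8 = -5.100083, |c| > 1 → infeasible
LRL: c = (6 − d² + 2cos(α−β) − 2d(sin α − sin β))/8 = -2.676285, |c| > 1 → infeasible
Shortest: LSL with L = 11.038130 m ≈ 11.0381 m
Convert LSL to answer units (arcs ×180/π): t = 3.487084·180/π = 199.7952°, p = ρ·p = 1.05·5.423125 = 5.6943 m, q = 1.602296·180/π = 91.8048°, L = 11.0381 m.

LSL: t = 199.7952°, p = 5.6943 m, q = 91.8048°, L = 11.0381 m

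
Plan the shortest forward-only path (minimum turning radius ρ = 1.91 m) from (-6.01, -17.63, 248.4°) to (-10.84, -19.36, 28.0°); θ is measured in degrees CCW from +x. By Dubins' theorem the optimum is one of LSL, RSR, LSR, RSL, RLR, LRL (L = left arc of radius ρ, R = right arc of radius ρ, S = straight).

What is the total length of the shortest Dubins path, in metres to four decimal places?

11.9975 m

Let ψ = atan2(Δy, Δx) = atan2(-1.73, -4.83) = -160.2936° be the start→goal bearing.
Normalize: d = |goal − start| / ρ = 5.130478/1.91 = 2.686114, α = (θ_start − ψ) mod 360° = 48.6936° = 0.849863 rad, β = (θ_goal − ψ) mod 360° = 188.2936° = 3.286343 rad.
Common terms: sin α = 0.751190, cos α = 0.660086, sin β = -0.144246, cos β = -0.989542, cos(α−β) = -0.761538, d² = 7.215208. Work in radians in the unit-radius frame; every candidate has L = ρ·(t + p + q).
LSL: p² = 2 + d² − 2cos(α−β) + 2d(sin α − sin β) = 15.548770; p = √p² = 3.943193; φ = atan2(cos β − cos α, d + sin α − sin β) = -0.431626 rad; t = (φ − α) mod 2π = 5.001696 rad, q = (β − φ) mod 2π = 3.717969 rad → L = 1.91·(5.001696 + 3.943193 + 3.717969) = 1.91·12.662858 = 24.186058 m
RSR: p² = 2 + d² − 2cos(α−β) + 2d(sin β − sin α) = 5.927799; p = √p² = 2.434707; φ = atan2(cos α − cos β, d − sin α + sin β) = 0.744422 rad; t = (α − φ) mod 2π = 0.105442 rad, q = (φ − β) mod 2π = 3.741264 rad → L = 1.91·(0.105442 + 2.434707 + 3.741264) = 1.91·6.281413 = 11.997499 m
LSR: p² = d² − 2 + 2cos(α−β) + 2d(sin α + sin β) = 6.952777; p = √p² = 2.636812; φ = atan2(−cos α − cos β, d + sin α + sin β) − atan2(−2, p) = 0.748628 rad; t = (φ − α) mod 2π = 6.181949 rad, q = (φ − β) mod 2π = 3.745470 rad → L = 1.91·(6.181949 + 2.636812 + 3.745470) = 1.91·12.564231 = 23.997681 m
RSL: p² = d² − 2 + 2cos(α−β) − 2d(sin α + sin β) = 0.431486; p = √p² = 0.656876; φ = atan2(cos α + cos β, d − sin α − sin β) − atan2(2, p) = -1.410607 rad; t = (α − φ) mod 2π = 2.260471 rad, q = (β − φ) mod 2π = 4.696950 rad → L = 1.91·(2.260471 + 0.656876 + 4.696950) = 1.91·7.614297 = 14.543307 m
RLR: c = (6 − d² + 2cos(α−β) + 2d(sin α − sin β))/8 = 0.259025; p = 2π − arccos c = 4.974402 rad; φ = atan2(cos α − cos β, d − sin α + sin β) = 0.744422 rad; t = (α − φ + p/2) mod 2π = 2.592643 rad, q = (α − β − t + p) mod 2π = 6.228465 rad → L = 1.91·(2.592643 + 4.974402 + 6.228465) = 1.91·13.795509 = 26.349422 m
LRL: c = (6 − d² + 2cos(α−β) − 2d(sin α − sin β))/8 = -0.943596; p = 2π − arccos c = 3.479060 rad; φ = atan2(cos β − cos α, d + sin α − sin β) = -0.431626 rad; t = (φ − α + p/2) mod 2π = 0.458041 rad, q = (β − α − t + p) mod 2π = 5.457499 rad → L = 1.91·(0.458041 + 3.479060 + 5.457499) = 1.91·9.394600 = 17.943686 m
Shortest: RSR with L = 11.997499 m ≈ 11.9975 m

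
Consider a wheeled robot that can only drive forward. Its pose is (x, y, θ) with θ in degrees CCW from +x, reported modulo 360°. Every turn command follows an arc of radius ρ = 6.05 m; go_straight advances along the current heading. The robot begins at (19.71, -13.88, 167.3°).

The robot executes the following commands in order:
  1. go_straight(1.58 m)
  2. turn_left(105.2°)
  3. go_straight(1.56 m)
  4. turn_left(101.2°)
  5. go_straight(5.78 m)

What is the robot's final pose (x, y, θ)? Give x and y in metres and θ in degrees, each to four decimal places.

set_pose: (x, y, θ) = (19.7100, -13.8800, 167.3000°), ρ = 6.05
go_straight(1.58): x += 1.58·cos θ, y += 1.58·sin θ → (18.1687, -13.5326, 167.3000°)
turn_left(105.2°): centre at ρ to the left, rotate +105.2° → (10.7943, -19.6985, 272.5000°)
go_straight(1.56): x += 1.56·cos θ, y += 1.56·sin θ → (10.8624, -21.2570, 272.5000°)
turn_left(101.2°): centre at ρ to the left, rotate +101.2° → (18.3395, -26.8710, 373.7000° ≡ 13.7000°)
go_straight(5.78): x += 5.78·cos θ, y += 5.78·sin θ → (23.9551, -25.5021, 13.7000°)

(23.9551, -25.5021, 13.7000°)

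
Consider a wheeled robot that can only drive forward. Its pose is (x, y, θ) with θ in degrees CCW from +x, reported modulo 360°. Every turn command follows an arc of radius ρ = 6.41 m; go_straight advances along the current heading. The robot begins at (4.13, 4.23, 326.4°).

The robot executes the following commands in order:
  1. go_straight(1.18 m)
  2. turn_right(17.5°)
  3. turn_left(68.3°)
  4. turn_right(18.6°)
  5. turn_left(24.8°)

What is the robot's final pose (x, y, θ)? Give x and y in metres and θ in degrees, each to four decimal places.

set_pose: (x, y, θ) = (4.1300, 4.2300, 326.4000°), ρ = 6.41
go_straight(1.18): x += 1.18·cos θ, y += 1.18·sin θ → (5.1128, 3.5770, 326.4000°)
turn_right(17.5°): centre at ρ to the right, rotate −17.5° → (6.5541, 2.2632, 308.9000°)
turn_left(68.3°): centre at ρ to the left, rotate +68.3° → (13.4382, 0.1651, 377.2000° ≡ 17.2000°)
turn_right(18.6°): centre at ρ to the right, rotate −18.6° → (15.4903, 0.4499, -1.4000° ≡ 358.6000°)
turn_left(24.8°): centre at ρ to the left, rotate +24.8° → (18.1926, 0.9752, 383.4000° ≡ 23.4000°)

(18.1926, 0.9752, 23.4000°)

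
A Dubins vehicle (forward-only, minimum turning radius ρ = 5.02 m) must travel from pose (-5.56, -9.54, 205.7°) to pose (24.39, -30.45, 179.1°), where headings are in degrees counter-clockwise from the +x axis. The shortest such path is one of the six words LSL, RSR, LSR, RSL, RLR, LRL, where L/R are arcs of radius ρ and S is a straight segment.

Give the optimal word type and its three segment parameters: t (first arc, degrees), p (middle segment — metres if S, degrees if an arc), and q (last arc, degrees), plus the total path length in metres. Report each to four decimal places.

LSR: t = 151.5948°, p = 28.3573 m, q = 178.1948°, L = 57.2520 m

Let ψ = atan2(Δy, Δx) = atan2(-20.91, 29.95) = -34.9213° be the start→goal bearing.
Normalize: d = |goal − start| / ρ = 36.527121/5.02 = 7.276319, α = (θ_start − ψ) mod 360° = 240.6213° = 4.199635 rad, β = (θ_goal − ψ) mod 360° = 214.0213° = 3.735377 rad.
Common terms: sin α = -0.871397, cos α = -0.490579, sin β = -0.559502, cos β = -0.828829, cos(α−β) = 0.894154, d² = 52.944818. Work in radians in the unit-radius frame; every candidate has L = ρ·(t + p + q).
LSL: p² = 2 + d² − 2cos(α−β) + 2d(sin α − sin β) = 48.617616; p = √p² = 6.972633; φ = atan2(cos β − cos α, d + sin α − sin β) = -0.048530 rad; t = (φ − α) mod 2π = 2.035020 rad, q = (β − φ) mod 2π = 3.783907 rad → L = 5.02·(2.035020 + 6.972633 + 3.783907) = 5.02·12.791561 = 64.213637 m
RSR: p² = 2 + d² − 2cos(α−β) + 2d(sin β − sin α) = 57.695404; p = √p² = 7.595749; φ = atan2(cos α − cos β, d − sin α + sin β) = 0.044546 rad; t = (α − φ) mod 2π = 4.155088 rad, q = (φ − β) mod 2π = 2.592354 rad → L = 5.02·(4.155088 + 7.595749 + 2.592354) = 5.02·14.343192 = 72.002824 m
LSR: p² = d² − 2 + 2cos(α−β) + 2d(sin α + sin β) = 31.909782; p = √p² = 5.648874; φ = atan2(−cos α − cos β, d + sin α + sin β) − atan2(−2, p) = 0.562277 rad; t = (φ − α) mod 2π = 2.645828 rad, q = (φ − β) mod 2π = 3.110085 rad → L = 5.02·(2.645828 + 5.648874 + 3.110085) = 5.02·11.404788 = 57.252034 m
RSL: p² = d² − 2 + 2cos(α−β) − 2d(sin α + sin β) = 73.556472; p = √p² = 8.576507; φ = atan2(cos α + cos β, d − sin α − sin β) − atan2(2, p) = -0.379487 rad; t = (α − φ) mod 2π = 4.579122 rad, q = (β − φ) mod 2π = 4.114864 rad → L = 5.02·(4.579122 + 8.576507 + 4.114864) = 5.02·17.270493 = 86.697876 m
RLR: c = (6 − d² + 2cos(α−β) + 2d(sin α − sin β))/8 = -6.211925, |c| > 1 → infeasible
LRL: c = (6 − d² + 2cos(α−β) − 2d(sin α − sin β))/8 = -5.077202, |c| > 1 → infeasible
Shortest: LSR with L = 57.252034 m ≈ 57.2520 m
Convert LSR to answer units (arcs ×180/π): t = 2.645828·180/π = 151.5948°, p = ρ·p = 5.02·5.648874 = 28.3573 m, q = 3.110085·180/π = 178.1948°, L = 57.2520 m.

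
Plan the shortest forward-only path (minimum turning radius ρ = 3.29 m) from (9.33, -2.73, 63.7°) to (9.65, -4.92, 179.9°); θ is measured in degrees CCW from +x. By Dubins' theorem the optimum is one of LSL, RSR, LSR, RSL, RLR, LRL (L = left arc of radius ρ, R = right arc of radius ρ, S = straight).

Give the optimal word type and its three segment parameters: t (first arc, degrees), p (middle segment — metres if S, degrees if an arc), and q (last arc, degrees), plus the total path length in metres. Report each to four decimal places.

LRL: t = 15.8600°, p = 288.7326°, q = 29.0726°, L = 19.1595 m

Let ψ = atan2(Δy, Δx) = atan2(-2.19, 0.32) = -81.6868° be the start→goal bearing.
Normalize: d = |goal − start| / ρ = 2.213256/3.29 = 0.672722, α = (θ_start − ψ) mod 360° = 145.3868° = 2.537479 rad, β = (θ_goal − ψ) mod 360° = 261.5868° = 4.565552 rad.
Common terms: sin α = 0.568033, cos α = -0.823006, sin β = -0.989239, cos β = -0.146310, cos(α−β) = -0.441506, d² = 0.452555. Work in radians in the unit-radius frame; every candidate has L = ρ·(t + p + q).
LSL: p² = 2 + d² − 2cos(α−β) + 2d(sin α − sin β) = 5.430788; p = √p² = 2.330405; φ = atan2(cos β − cos α, d + sin α − sin β) = 0.294621 rad; t = (φ − α) mod 2π = 4.040327 rad, q = (β − φ) mod 2π = 4.270931 rad → L = 3.29·(4.040327 + 2.330405 + 4.270931) = 3.29·10.641663 = 35.011072 m
RSR: p² = 2 + d² − 2cos(α−β) + 2d(sin β − sin α) = 1.240345; p = √p² = 1.113708; φ = atan2(cos α − cos β, d − sin α + sin β) = -2.488549 rad; t = (α − φ) mod 2π = 5.026029 rad, q = (φ − β) mod 2π = 5.512269 rad → L = 3.29·(5.026029 + 1.113708 + 5.512269) = 3.29·11.652006 = 38.335099 m
LSR: p² = d² − 2 + 2cos(α−β) + 2d(sin α + sin β) = -2.997166 < 0 → infeasible
RSL: p² = d² − 2 + 2cos(α−β) − 2d(sin α + sin β) = -1.863748 < 0 → infeasible
RLR: c = (6 − d² + 2cos(α−β) + 2d(sin α − sin β))/8 = 0.844957; p = 2π − arccos c = 5.718874 rad; φ = atan2(cos α − cos β, d − sin α + sin β) = -2.488549 rad; t = (α − φ + p/2) mod 2π = 1.602280 rad, q = (α − β − t + p) mod 2π = 2.088521 rad → L = 3.29·(1.602280 + 5.718874 + 2.088521) = 3.29·9.409674 = 30.957829 m
LRL: c = (6 − d² + 2cos(α−β) − 2d(sin α − sin β))/8 = 0.321151; p = 2π − arccos c = 5.039334 rad; φ = atan2(cos β − cos α, d + sin α − sin β) = 0.294621 rad; t = (φ − α + p/2) mod 2π = 0.276809 rad, q = (β − α − t + p) mod 2π = 0.507413 rad → L = 3.29·(0.276809 + 5.039334 + 0.507413) = 3.29·5.823555 = 19.159497 m
Shortest: LRL with L = 19.159497 m ≈ 19.1595 m
Convert LRL to answer units (arcs ×180/π): t = 0.276809·180/π = 15.8600°, p = 5.039334·180/π = 288.7326°, q = 0.507413·180/π = 29.0726°, L = 19.1595 m.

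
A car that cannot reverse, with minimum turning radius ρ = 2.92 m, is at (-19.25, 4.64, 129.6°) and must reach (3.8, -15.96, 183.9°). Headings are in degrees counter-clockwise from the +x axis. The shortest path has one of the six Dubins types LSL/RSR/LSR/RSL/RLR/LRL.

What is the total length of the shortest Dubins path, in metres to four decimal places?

Let ψ = atan2(Δy, Δx) = atan2(-20.60, 23.05) = -41.7875° be the start→goal bearing.
Normalize: d = |goal − start| / ρ = 30.913791/2.92 = 10.586915, α = (θ_start − ψ) mod 360° = 171.3875° = 2.991275 rad, β = (θ_goal − ψ) mod 360° = 225.6875° = 3.938989 rad.
Common terms: sin α = 0.149752, cos α = -0.988724, sin β = -0.715540, cos β = -0.698572, cos(α−β) = 0.583541, d² = 112.082766. Work in radians in the unit-radius frame; every candidate has L = ρ·(t + p + q).
LSL: p² = 2 + d² − 2cos(α−β) + 2d(sin α − sin β) = 131.237221; p = √p² = 11.455882; φ = atan2(cos β − cos α, d + sin α − sin β) = 0.025330 rad; t = (φ − α) mod 2π = 3.317240 rad, q = (β − φ) mod 2π = 3.913659 rad → L = 2.92·(3.317240 + 11.455882 + 3.913659) = 2.92·18.686781 = 54.565399 m
RSR: p² = 2 + d² − 2cos(α−β) + 2d(sin β − sin α) = 94.594147; p = √p² = 9.725952; φ = atan2(cos α − cos β, d − sin α + sin β) = -0.029837 rad; t = (α − φ) mod 2π = 3.021113 rad, q = (φ − β) mod 2π = 2.314359 rad → L = 2.92·(3.021113 + 9.725952 + 2.314359) = 2.92·15.061424 = 43.979357 m
LSR: p² = d² − 2 + 2cos(α−β) + 2d(sin α + sin β) = 99.269950; p = √p² = 9.963431; φ = atan2(−cos α − cos β, d + sin α + sin β) − atan2(−2, p) = 0.364911 rad; t = (φ − α) mod 2π = 3.656820 rad, q = (φ − β) mod 2π = 2.709107 rad → L = 2.92·(3.656820 + 9.963431 + 2.709107) = 2.92·16.329358 = 47.681725 m
RSL: p² = d² − 2 + 2cos(α−β) − 2d(sin α + sin β) = 123.229748; p = √p² = 11.100890; φ = atan2(cos α + cos β, d − sin α − sin β) − atan2(2, p) = -0.328405 rad; t = (α − φ) mod 2π = 3.319680 rad, q = (β − φ) mod 2π = 4.267394 rad → L = 2.92·(3.319680 + 11.100890 + 4.267394) = 2.92·18.687964 = 54.568856 m
RLR: c = (6 − d² + 2cos(α−β) + 2d(sin α − sin β))/8 = -10.824268, |c| > 1 → infeasible
LRL: c = (6 − d² + 2cos(α−β) − 2d(sin α − sin β))/8 = -15.404653, |c| > 1 → infeasible
Shortest: RSR with L = 43.979357 m ≈ 43.9794 m

43.9794 m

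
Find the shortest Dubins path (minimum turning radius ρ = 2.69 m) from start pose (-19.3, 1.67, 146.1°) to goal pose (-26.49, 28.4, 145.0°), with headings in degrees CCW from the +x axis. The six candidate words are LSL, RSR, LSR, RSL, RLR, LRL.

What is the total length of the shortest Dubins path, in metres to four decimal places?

Let ψ = atan2(Δy, Δx) = atan2(26.73, -7.19) = 105.0554° be the start→goal bearing.
Normalize: d = |goal − start| / ρ = 27.680119/2.69 = 10.290007, α = (θ_start − ψ) mod 360° = 41.0446° = 0.716363 rad, β = (θ_goal − ψ) mod 360° = 39.9446° = 0.697164 rad.
Common terms: sin α = 0.656646, cos α = 0.754199, sin β = 0.642046, cos β = 0.766666, cos(α−β) = 0.999816, d² = 105.884247. Work in radians in the unit-radius frame; every candidate has L = ρ·(t + p + q).
LSL: p² = 2 + d² − 2cos(α−β) + 2d(sin α − sin β) = 106.185078; p = √p² = 10.304614; φ = atan2(cos β − cos α, d + sin α − sin β) = 0.001210 rad; t = (φ − α) mod 2π = 5.568032 rad, q = (β − φ) mod 2π = 0.695955 rad → L = 2.69·(5.568032 + 10.304614 + 0.695955) = 2.69·16.568601 = 44.569537 m
RSR: p² = 2 + d² − 2cos(α−β) + 2d(sin β − sin α) = 105.584154; p = √p² = 10.275415; φ = atan2(cos α − cos β, d − sin α + sin β) = -0.001213 rad; t = (α − φ) mod 2π = 0.717576 rad, q = (φ − β) mod 2π = 5.584808 rad → L = 2.69·(0.717576 + 10.275415 + 5.584808) = 2.69·16.577799 = 44.594279 m
LSR: p² = d² − 2 + 2cos(α−β) + 2d(sin α + sin β) = 132.610987; p = √p² = 11.515684; φ = atan2(−cos α − cos β, d + sin α + sin β) − atan2(−2, p) = 0.041470 rad; t = (φ − α) mod 2π = 5.608292 rad, q = (φ − β) mod 2π = 5.627491 rad → L = 2.69·(5.608292 + 11.515684 + 5.627491) = 2.69·22.751467 = 61.201446 m
RSL: p² = d² − 2 + 2cos(α−β) − 2d(sin α + sin β) = 79.156770; p = √p² = 8.897009; φ = atan2(cos α + cos β, d − sin α − sin β) − atan2(2, p) = -0.053557 rad; t = (α − φ) mod 2π = 0.769920 rad, q = (β − φ) mod 2π = 0.750721 rad → L = 2.69·(0.769920 + 8.897009 + 0.750721) = 2.69·10.417650 = 28.023479 m
RLR: c = (6 − d² + 2cos(α−β) + 2d(sin α − sin β))/8 = -12.198019, |c| > 1 → infeasible
LRL: c = (6 − d² + 2cos(α−β) − 2d(sin α − sin β))/8 = -12.273135, |c| > 1 → infeasible
Shortest: RSL with L = 28.023479 m ≈ 28.0235 m

28.0235 m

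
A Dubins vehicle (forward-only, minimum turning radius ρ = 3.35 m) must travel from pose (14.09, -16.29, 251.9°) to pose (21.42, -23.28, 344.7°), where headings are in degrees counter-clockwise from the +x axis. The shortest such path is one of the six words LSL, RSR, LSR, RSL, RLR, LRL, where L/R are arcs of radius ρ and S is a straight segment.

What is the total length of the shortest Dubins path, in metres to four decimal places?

11.1430 m

Let ψ = atan2(Δy, Δx) = atan2(-6.99, 7.33) = -43.6399° be the start→goal bearing.
Normalize: d = |goal − start| / ρ = 10.128623/3.35 = 3.023469, α = (θ_start − ψ) mod 360° = 295.5399° = 5.158144 rad, β = (θ_goal − ψ) mod 360° = 28.3399° = 0.494624 rad.
Common terms: sin α = -0.902285, cos α = 0.431139, sin β = 0.474701, cos β = 0.880147, cos(α−β) = -0.048850, d² = 9.141368. Work in radians in the unit-radius frame; every candidate has L = ρ·(t + p + q).
LSL: p² = 2 + d² − 2cos(α−β) + 2d(sin α − sin β) = 2.912515; p = √p² = 1.706609; φ = atan2(cos β − cos α, d + sin α − sin β) = 0.266233 rad; t = (φ − α) mod 2π = 1.391275 rad, q = (β − φ) mod 2π = 0.228391 rad → L = 3.35·(1.391275 + 1.706609 + 0.228391) = 3.35·3.326275 = 11.143020 m
RSR: p² = 2 + d² − 2cos(α−β) + 2d(sin β − sin α) = 19.565620; p = √p² = 4.423304; φ = atan2(cos α − cos β, d − sin α + sin β) = -0.101685 rad; t = (α − φ) mod 2π = 5.259829 rad, q = (φ − β) mod 2π = 5.686876 rad → L = 3.35·(5.259829 + 4.423304 + 5.686876) = 3.35·15.370009 = 51.489531 m
LSR: p² = d² − 2 + 2cos(α−β) + 2d(sin α + sin β) = 4.458091; p = √p² = 2.111419; φ = atan2(−cos α − cos β, d + sin α + sin β) − atan2(−2, p) = 0.290553 rad; t = (φ − α) mod 2π = 1.415595 rad, q = (φ − β) mod 2π = 6.079114 rad → L = 3.35·(1.415595 + 2.111419 + 6.079114) = 3.35·9.606128 = 32.180530 m
RSL: p² = d² − 2 + 2cos(α−β) − 2d(sin α + sin β) = 9.629245; p = √p² = 3.103103; φ = atan2(cos α + cos β, d − sin α − sin β) − atan2(2, p) = -0.209392 rad; t = (α − φ) mod 2π = 5.367536 rad, q = (β − φ) mod 2π = 0.704017 rad → L = 3.35·(5.367536 + 3.103103 + 0.704017) = 3.35·9.174656 = 30.735096 m
RLR: c = (6 − d² + 2cos(α−β) + 2d(sin α − sin β))/8 = -1.445702, |c| > 1 → infeasible
LRL: c = (6 − d² + 2cos(α−β) − 2d(sin α − sin β))/8 = 0.635936; p = 2π − arccos c = 5.401609 rad; φ = atan2(cos β − cos α, d + sin α − sin β) = 0.266233 rad; t = (φ − α + p/2) mod 2π = 4.092079 rad, q = (β − α − t + p) mod 2π = 2.929195 rad → L = 3.35·(4.092079 + 5.401609 + 2.929195) = 3.35·12.422884 = 41.616662 m
Shortest: LSL with L = 11.143020 m ≈ 11.1430 m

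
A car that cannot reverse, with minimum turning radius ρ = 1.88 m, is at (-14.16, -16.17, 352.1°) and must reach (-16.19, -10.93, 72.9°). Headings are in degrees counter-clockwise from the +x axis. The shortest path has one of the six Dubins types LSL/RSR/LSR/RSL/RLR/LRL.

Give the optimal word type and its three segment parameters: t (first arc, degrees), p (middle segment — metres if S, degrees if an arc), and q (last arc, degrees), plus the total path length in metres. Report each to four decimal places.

RLR: t = 21.7541°, p = 238.8657°, q = 136.3116°, L = 13.0242 m

Let ψ = atan2(Δy, Δx) = atan2(5.24, -2.03) = 111.1766° be the start→goal bearing.
Normalize: d = |goal − start| / ρ = 5.619475/1.88 = 2.989082, α = (θ_start − ψ) mod 360° = 240.9234° = 4.204907 rad, β = (θ_goal − ψ) mod 360° = 321.7234° = 5.615133 rad.
Common terms: sin α = -0.873971, cos α = -0.485978, sin β = -0.619458, cos β = 0.785029, cos(α−β) = 0.159881, d² = 8.934614. Work in radians in the unit-radius frame; every candidate has L = ρ·(t + p + q).
LSL: p² = 2 + d² − 2cos(α−β) + 2d(sin α − sin β) = 9.093335; p = √p² = 3.015516; φ = atan2(cos β − cos α, d + sin α − sin β) = 0.435087 rad; t = (φ − α) mod 2π = 2.513366 rad, q = (β − φ) mod 2π = 5.180046 rad → L = 1.88·(2.513366 + 3.015516 + 5.180046) = 1.88·10.708927 = 20.132783 m
RSR: p² = 2 + d² − 2cos(α−β) + 2d(sin β − sin α) = 12.136369; p = √p² = 3.483729; φ = atan2(cos α − cos β, d − sin α + sin β) = -0.373462 rad; t = (α − φ) mod 2π = 4.578369 rad, q = (φ − β) mod 2π = 0.294590 rad → L = 1.88·(4.578369 + 3.483729 + 0.294590) = 1.88·8.356688 = 15.710574 m
LSR: p² = d² − 2 + 2cos(α−β) + 2d(sin α + sin β) = -1.673590 < 0 → infeasible
RSL: p² = d² − 2 + 2cos(α−β) − 2d(sin α + sin β) = 16.182343; p = √p² = 4.022728; φ = atan2(cos α + cos β, d − sin α − sin β) − atan2(2, p) = -0.394769 rad; t = (α − φ) mod 2π = 4.599675 rad, q = (β − φ) mod 2π = 6.009901 rad → L = 1.88·(4.599675 + 4.022728 + 6.009901) = 1.88·14.632305 = 27.508733 m
RLR: c = (6 − d² + 2cos(α−β) + 2d(sin α − sin β))/8 = -0.517046; p = 2π − arccos c = 4.168993 rad; φ = atan2(cos α − cos β, d − sin α + sin β) = -0.373462 rad; t = (α − φ + p/2) mod 2π = 0.379680 rad, q = (α − β − t + p) mod 2π = 2.379087 rad → L = 1.88·(0.379680 + 4.168993 + 2.379087) = 1.88·6.927759 = 13.024187 m
LRL: c = (6 − d² + 2cos(α−β) − 2d(sin α − sin β))/8 = -0.136667; p = 2π − arccos c = 4.575293 rad; φ = atan2(cos β − cos α, d + sin α − sin β) = 0.435087 rad; t = (φ − α + p/2) mod 2π = 4.801012 rad, q = (β − α − t + p) mod 2π = 1.184507 rad → L = 1.88·(4.801012 + 4.575293 + 1.184507) = 1.88·10.560812 = 19.854327 m
Shortest: RLR with L = 13.024187 m ≈ 13.0242 m
Convert RLR to answer units (arcs ×180/π): t = 0.379680·180/π = 21.7541°, p = 4.168993·180/π = 238.8657°, q = 2.379087·180/π = 136.3116°, L = 13.0242 m.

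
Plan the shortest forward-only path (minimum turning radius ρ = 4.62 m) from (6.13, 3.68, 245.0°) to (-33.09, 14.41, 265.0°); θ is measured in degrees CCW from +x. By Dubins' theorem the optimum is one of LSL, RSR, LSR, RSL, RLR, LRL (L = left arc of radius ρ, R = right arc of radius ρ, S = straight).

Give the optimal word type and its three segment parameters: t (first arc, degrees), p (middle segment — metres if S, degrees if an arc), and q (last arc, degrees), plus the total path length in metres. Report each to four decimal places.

Let ψ = atan2(Δy, Δx) = atan2(10.73, -39.22) = 164.6992° be the start→goal bearing.
Normalize: d = |goal − start| / ρ = 40.661300/4.62 = 8.801147, α = (θ_start − ψ) mod 360° = 80.3008° = 1.401514 rad, β = (θ_goal − ψ) mod 360° = 100.3008° = 1.750580 rad.
Common terms: sin α = 0.985706, cos α = 0.168475, sin β = 0.983882, cos β = -0.178817, cos(α−β) = 0.939693, d² = 77.460191. Work in radians in the unit-radius frame; every candidate has L = ρ·(t + p + q).
LSL: p² = 2 + d² − 2cos(α−β) + 2d(sin α − sin β) = 77.612904; p = √p² = 8.809819; φ = atan2(cos β − cos α, d + sin α − sin β) = -0.039431 rad; t = (φ − α) mod 2π = 4.842240 rad, q = (β − φ) mod 2π = 1.790011 rad → L = 4.62·(4.842240 + 8.809819 + 1.790011) = 4.62·15.442070 = 71.342362 m
RSR: p² = 2 + d² − 2cos(α−β) + 2d(sin β − sin α) = 77.548707; p = √p² = 8.806174; φ = atan2(cos α − cos β, d − sin α + sin β) = 0.039448 rad; t = (α − φ) mod 2π = 1.362067 rad, q = (φ − β) mod 2π = 4.572053 rad → L = 4.62·(1.362067 + 8.806174 + 4.572053) = 4.62·14.740294 = 68.100157 m
LSR: p² = d² − 2 + 2cos(α−β) + 2d(sin α + sin β) = 112.008850; p = √p² = 10.583423; φ = atan2(−cos α − cos β, d + sin α + sin β) − atan2(−2, p) = 0.187732 rad; t = (φ − α) mod 2π = 5.069404 rad, q = (φ − β) mod 2π = 4.720338 rad → L = 4.62·(5.069404 + 10.583423 + 4.720338) = 4.62·20.373165 = 94.124021 m
RSL: p² = d² − 2 + 2cos(α−β) − 2d(sin α + sin β) = 42.670302; p = √p² = 6.532251; φ = atan2(cos α + cos β, d − sin α − sin β) − atan2(2, p) = -0.298624 rad; t = (α − φ) mod 2π = 1.700139 rad, q = (β − φ) mod 2π = 2.049204 rad → L = 4.62·(1.700139 + 6.532251 + 2.049204) = 4.62·10.281594 = 47.500964 m
RLR: c = (6 − d² + 2cos(α−β) + 2d(sin α − sin β))/8 = -8.693588, |c| > 1 → infeasible
LRL: c = (6 − d² + 2cos(α−β) − 2d(sin α − sin β))/8 = -8.701613, |c| > 1 → infeasible
Shortest: RSL with L = 47.500964 m ≈ 47.5010 m
Convert RSL to answer units (arcs ×180/π): t = 1.700139·180/π = 97.4108°, p = ρ·p = 4.62·6.532251 = 30.1790 m, q = 2.049204·180/π = 117.4108°, L = 47.5010 m.

RSL: t = 97.4108°, p = 30.1790 m, q = 117.4108°, L = 47.5010 m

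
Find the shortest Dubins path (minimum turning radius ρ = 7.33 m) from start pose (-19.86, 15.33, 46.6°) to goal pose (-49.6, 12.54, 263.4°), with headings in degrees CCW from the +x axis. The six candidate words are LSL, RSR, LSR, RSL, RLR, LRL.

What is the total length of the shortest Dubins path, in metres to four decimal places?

46.9369 m

Let ψ = atan2(Δy, Δx) = atan2(-2.79, -29.74) = -174.6406° be the start→goal bearing.
Normalize: d = |goal − start| / ρ = 29.870583/7.33 = 4.075114, α = (θ_start − ψ) mod 360° = 221.2406° = 3.861377 rad, β = (θ_goal − ψ) mod 360° = 78.0406° = 1.362065 rad.
Common terms: sin α = -0.659222, cos α = -0.751948, sin β = 0.978295, cos β = 0.207219, cos(α−β) = -0.800731, d² = 16.606551. Work in radians in the unit-radius frame; every candidate has L = ρ·(t + p + q).
LSL: p² = 2 + d² − 2cos(α−β) + 2d(sin α − sin β) = 6.861878; p = √p² = 2.619519; φ = atan2(cos β − cos α, d + sin α − sin β) = 0.374881 rad; t = (φ − α) mod 2π = 2.796689 rad, q = (β − φ) mod 2π = 0.987185 rad → L = 7.33·(2.796689 + 2.619519 + 0.987185) = 7.33·6.403392 = 46.936866 m
RSR: p² = 2 + d² − 2cos(α−β) + 2d(sin β − sin α) = 33.554149; p = √p² = 5.792594; φ = atan2(cos α − cos β, d − sin α + sin β) = -0.166351 rad; t = (α − φ) mod 2π = 4.027728 rad, q = (φ − β) mod 2π = 4.754769 rad → L = 7.33·(4.027728 + 5.792594 + 4.754769) = 7.33·14.575091 = 106.835418 m
LSR: p² = d² − 2 + 2cos(α−β) + 2d(sin α + sin β) = 15.605599; p = √p² = 3.950392; φ = atan2(−cos α − cos β, d + sin α + sin β) − atan2(−2, p) = 0.591995 rad; t = (φ − α) mod 2π = 3.013803 rad, q = (φ − β) mod 2π = 5.513115 rad → L = 7.33·(3.013803 + 3.950392 + 5.513115) = 7.33·12.477310 = 91.458685 m
RSL: p² = d² − 2 + 2cos(α−β) − 2d(sin α + sin β) = 10.404576; p = √p² = 3.225613; φ = atan2(cos α + cos β, d − sin α − sin β) − atan2(2, p) = -0.699046 rad; t = (α − φ) mod 2π = 4.560423 rad, q = (β − φ) mod 2π = 2.061111 rad → L = 7.33·(4.560423 + 3.225613 + 2.061111) = 7.33·9.847147 = 72.179586 m
RLR: c = (6 − d² + 2cos(α−β) + 2d(sin α − sin β))/8 = -3.194269, |c| > 1 → infeasible
LRL: c = (6 − d² + 2cos(α−β) − 2d(sin α − sin β))/8 = 0.142265; p = 2π − arccos c = 4.855139 rad; φ = atan2(cos β − cos α, d + sin α − sin β) = 0.374881 rad; t = (φ − α + p/2) mod 2π = 5.224258 rad, q = (β − α − t + p) mod 2π = 3.414754 rad → L = 7.33·(5.224258 + 4.855139 + 3.414754) = 7.33·13.494151 = 98.912127 m
Shortest: LSL with L = 46.936866 m ≈ 46.9369 m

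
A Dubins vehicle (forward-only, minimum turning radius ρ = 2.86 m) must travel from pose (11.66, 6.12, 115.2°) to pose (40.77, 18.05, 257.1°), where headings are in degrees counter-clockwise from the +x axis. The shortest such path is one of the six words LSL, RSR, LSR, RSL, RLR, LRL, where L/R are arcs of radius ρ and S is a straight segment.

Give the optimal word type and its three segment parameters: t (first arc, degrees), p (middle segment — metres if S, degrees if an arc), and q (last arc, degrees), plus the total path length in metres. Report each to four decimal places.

RSR: t = 89.6409°, p = 26.3089 m, q = 128.4591°, L = 37.1957 m

Let ψ = atan2(Δy, Δx) = atan2(11.93, 29.11) = 22.2850° be the start→goal bearing.
Normalize: d = |goal − start| / ρ = 31.459768/2.86 = 10.999919, α = (θ_start − ψ) mod 360° = 92.9150° = 1.621672 rad, β = (θ_goal − ψ) mod 360° = 234.8150° = 4.098294 rad.
Common terms: sin α = 0.998706, cos α = -0.050854, sin β = -0.817295, cos β = -0.576219, cos(α−β) = -0.786935, d² = 120.998215. Work in radians in the unit-radius frame; every candidate has L = ρ·(t + p + q).
LSL: p² = 2 + d² − 2cos(α−β) + 2d(sin α − sin β) = 164.523824; p = √p² = 12.826684; φ = atan2(cos β − cos α, d + sin α − sin β) = -0.040970 rad; t = (φ − α) mod 2π = 4.620543 rad, q = (β − φ) mod 2π = 4.139264 rad → L = 2.86·(4.620543 + 12.826684 + 4.139264) = 2.86·21.586492 = 61.737366 m
RSR: p² = 2 + d² − 2cos(α−β) + 2d(sin β − sin α) = 84.620346; p = √p² = 9.198932; φ = atan2(cos α − cos β, d − sin α + sin β) = 0.057143 rad; t = (α − φ) mod 2π = 1.564529 rad, q = (φ − β) mod 2π = 2.242034 rad → L = 2.86·(1.564529 + 9.198932 + 2.242034) = 2.86·13.005495 = 37.195715 m
LSR: p² = d² − 2 + 2cos(α−β) + 2d(sin α + sin β) = 121.415351; p = √p² = 11.018863; φ = atan2(−cos α − cos β, d + sin α + sin β) − atan2(−2, p) = 0.235576 rad; t = (φ − α) mod 2π = 4.897089 rad, q = (φ − β) mod 2π = 2.420467 rad → L = 2.86·(4.897089 + 11.018863 + 2.420467) = 2.86·18.336419 = 52.442158 m
RSL: p² = d² − 2 + 2cos(α−β) − 2d(sin α + sin β) = 113.433339; p = √p² = 10.650509; φ = atan2(cos α + cos β, d − sin α − sin β) − atan2(2, p) = -0.243521 rad; t = (α − φ) mod 2π = 1.865193 rad, q = (β − φ) mod 2π = 4.341815 rad → L = 2.86·(1.865193 + 10.650509 + 4.341815) = 2.86·16.857517 = 48.212499 m
RLR: c = (6 − d² + 2cos(α−β) + 2d(sin α − sin β))/8 = -9.577543, |c| > 1 → infeasible
LRL: c = (6 − d² + 2cos(α−β) − 2d(sin α − sin β))/8 = -19.565478, |c| > 1 → infeasible
Shortest: RSR with L = 37.195715 m ≈ 37.1957 m
Convert RSR to answer units (arcs ×180/π): t = 1.564529·180/π = 89.6409°, p = ρ·p = 2.86·9.198932 = 26.3089 m, q = 2.242034·180/π = 128.4591°, L = 37.1957 m.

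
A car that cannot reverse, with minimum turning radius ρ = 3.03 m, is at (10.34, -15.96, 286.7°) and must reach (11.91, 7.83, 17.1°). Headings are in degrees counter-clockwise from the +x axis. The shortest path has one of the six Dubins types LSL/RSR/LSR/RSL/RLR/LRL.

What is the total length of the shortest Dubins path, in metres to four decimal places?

Let ψ = atan2(Δy, Δx) = atan2(23.79, 1.57) = 86.2243° be the start→goal bearing.
Normalize: d = |goal − start| / ρ = 23.841749/3.03 = 7.868564, α = (θ_start − ψ) mod 360° = 200.4757° = 3.498961 rad, β = (θ_goal − ψ) mod 360° = 290.8757° = 5.076739 rad.
Common terms: sin α = -0.349810, cos α = -0.936821, sin β = -0.934356, cos β = 0.356342, cos(α−β) = -0.006981, d² = 61.914300. Work in radians in the unit-radius frame; every candidate has L = ρ·(t + p + q).
LSL: p² = 2 + d² − 2cos(α−β) + 2d(sin α − sin β) = 73.127328; p = √p² = 8.551452; φ = atan2(cos β − cos α, d + sin α − sin β) = 0.151804 rad; t = (φ − α) mod 2π = 2.936028 rad, q = (β − φ) mod 2π = 4.924935 rad → L = 3.03·(2.936028 + 8.551452 + 4.924935) = 3.03·16.412415 = 49.729617 m
RSR: p² = 2 + d² − 2cos(α−β) + 2d(sin β − sin α) = 54.729197; p = √p² = 7.397918; φ = atan2(cos α − cos β, d − sin α + sin β) = -0.175704 rad; t = (α − φ) mod 2π = 3.674665 rad, q = (φ − β) mod 2π = 1.030743 rad → L = 3.03·(3.674665 + 7.397918 + 1.030743) = 3.03·12.103326 = 36.673078 m
LSR: p² = d² − 2 + 2cos(α−β) + 2d(sin α + sin β) = 39.691255; p = √p² = 6.300100; φ = atan2(−cos α − cos β, d + sin α + sin β) − atan2(−2, p) = 0.395325 rad; t = (φ − α) mod 2π = 3.179549 rad, q = (φ − β) mod 2π = 1.601772 rad → L = 3.03·(3.179549 + 6.300100 + 1.601772) = 3.03·11.081421 = 33.576705 m
RSL: p² = d² − 2 + 2cos(α−β) − 2d(sin α + sin β) = 80.109421; p = √p² = 8.950387; φ = atan2(cos α + cos β, d − sin α − sin β) − atan2(2, p) = -0.283179 rad; t = (α − φ) mod 2π = 3.782140 rad, q = (β − φ) mod 2π = 5.359918 rad → L = 3.03·(3.782140 + 8.950387 + 5.359918) = 3.03·18.092445 = 54.820107 m
RLR: c = (6 − d² + 2cos(α−β) + 2d(sin α − sin β))/8 = -5.841150, |c| > 1 → infeasible
LRL: c = (6 − d² + 2cos(α−β) − 2d(sin α − sin β))/8 = -8.140916, |c| > 1 → infeasible
Shortest: LSR with L = 33.576705 m ≈ 33.5767 m

33.5767 m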